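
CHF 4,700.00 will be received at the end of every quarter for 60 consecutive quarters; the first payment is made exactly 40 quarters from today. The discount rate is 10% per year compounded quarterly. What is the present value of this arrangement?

Ordinary annuity of 60 payments, first payment at period 40.
Periodic rate r = 0.1/4 per quarter; n is counted in quarters.
The ordinary-annuity PV formula values the stream one period before the first payment (period 39); discount that back 39 periods:
PV₀ = 4,700 × [1 − (1+r)^−60] / r × (1+r)^−39 = CHF 55,455.83

CHF 55,455.83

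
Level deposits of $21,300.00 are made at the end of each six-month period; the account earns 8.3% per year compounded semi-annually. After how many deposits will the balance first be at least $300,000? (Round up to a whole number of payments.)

Periodic rate r = 0.083/2 per half-year; n is counted in half-years.
Ordinary annuity FV: 300,000 = 21,300 × [((1+r)^n − 1)/r].
(1+r)^n = 1 + 300,000 × r / 21,300, so n = ln(1 + 300,000·r/21,300) / ln(1+r) = 11.32.
Round up to a whole number of payments: n = 12.

12 payments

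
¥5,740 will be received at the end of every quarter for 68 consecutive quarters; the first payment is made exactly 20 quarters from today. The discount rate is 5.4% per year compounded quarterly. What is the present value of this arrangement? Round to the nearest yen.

¥197,147

Ordinary annuity of 68 payments, first payment at period 20.
Periodic rate r = 0.054/4 per quarter; n is counted in quarters.
The ordinary-annuity PV formula values the stream one period before the first payment (period 19); discount that back 19 periods:
PV₀ = 5,740 × [1 − (1+r)^−68] / r × (1+r)^−19 = ¥197,147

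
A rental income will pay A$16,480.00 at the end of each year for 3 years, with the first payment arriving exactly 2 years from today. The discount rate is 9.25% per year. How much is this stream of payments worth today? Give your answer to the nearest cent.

Ordinary annuity of 3 payments, first payment at period 2.
Periodic rate r = 0.0925 per year.
The ordinary-annuity PV formula values the stream one period before the first payment (period 1); discount that back 1 periods:
PV₀ = 16,480 × [1 − (1+r)^−3] / r × (1+r)^−1 = A$38,014.25

A$38,014.25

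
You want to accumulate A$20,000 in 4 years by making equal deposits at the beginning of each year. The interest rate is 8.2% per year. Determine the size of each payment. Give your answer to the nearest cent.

A$4,089.94

Level annuity due; solve FV = PMT × [((1+r)^n − 1)/r] × (1+r) for PMT.
Periodic rate r = 0.082 per year.
With n = 4: PMT = 20,000 / ([((1+r)^n − 1)/r] × (1+r)) = A$4,089.94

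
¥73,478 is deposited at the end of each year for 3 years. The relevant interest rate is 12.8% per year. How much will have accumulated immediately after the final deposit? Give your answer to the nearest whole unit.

This is an ordinary annuity: 3 deposits of ¥73,478 at the end of each year.
Periodic rate r = 0.128 per year.
FV = PMT × [((1+r)^n − 1)/r] = 73,478 × [(1+r)^3 − 1] / r = ¥249,853

¥249,853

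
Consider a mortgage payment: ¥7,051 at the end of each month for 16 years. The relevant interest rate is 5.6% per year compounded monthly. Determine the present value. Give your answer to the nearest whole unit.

¥892,882

This is an ordinary annuity: 192 payments of ¥7,051 at the end of each month.
Periodic rate r = 0.056/12 per month; n is counted in months.
PV = PMT × [(1 − (1+r)^−n)/r] = 7,051 × [1 − (1+r)^−192] / r = ¥892,882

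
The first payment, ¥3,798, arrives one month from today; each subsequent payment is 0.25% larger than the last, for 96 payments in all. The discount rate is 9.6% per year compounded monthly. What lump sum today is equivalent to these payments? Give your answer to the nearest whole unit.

Periodic rate r = 0.096/12 per month; n is counted in months.
Growing ordinary annuity: PV = PMT₁ × [1 − ((1+g)/(1+r))^n] / (r − g) = 3,798 × [1 − ((1+0.0025)/(1+r))^96] / (r − 0.0025) = ¥282,149.

¥282,149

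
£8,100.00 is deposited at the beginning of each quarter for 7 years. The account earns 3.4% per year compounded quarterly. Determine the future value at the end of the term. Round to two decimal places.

This is an annuity due: 28 deposits of £8,100.00 at the beginning of each quarter.
Periodic rate r = 0.034/4 per quarter; n is counted in quarters.
FV = PMT × [((1+r)^n − 1)/r] × (1+r) = 8,100 × [(1+r)^28 − 1] / r × (1+r) = £257,014.86

£257,014.86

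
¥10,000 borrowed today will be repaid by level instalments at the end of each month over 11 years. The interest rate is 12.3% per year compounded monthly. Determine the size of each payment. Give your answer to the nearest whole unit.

Level ordinary annuity; solve PV = PMT × [(1 − (1+r)^−n)/r] for PMT.
Periodic rate r = 0.123/12 per month; n is counted in months.
With n = 132: PMT = 10,000 / ([(1 − (1+r)^−n)/r]) = ¥139

¥139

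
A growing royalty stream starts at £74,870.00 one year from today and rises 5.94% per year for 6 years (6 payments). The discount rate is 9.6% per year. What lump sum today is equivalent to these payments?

£377,139.85

Periodic rate r = 0.096 per year.
Growing ordinary annuity: PV = PMT₁ × [1 − ((1+g)/(1+r))^n] / (r − g) = 74,870 × [1 − ((1+0.0594)/(1+r))^6] / (r − 0.0594) = £377,139.85.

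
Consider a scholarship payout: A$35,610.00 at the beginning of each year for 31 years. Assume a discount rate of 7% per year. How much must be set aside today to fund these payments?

A$477,495.96

This is an annuity due: 31 payments of A$35,610.00 at the beginning of each year.
Periodic rate r = 0.07 per year.
PV = PMT × [(1 − (1+r)^−n)/r] × (1+r) = 35,610 × [1 − (1+r)^−31] / r × (1+r) = A$477,495.96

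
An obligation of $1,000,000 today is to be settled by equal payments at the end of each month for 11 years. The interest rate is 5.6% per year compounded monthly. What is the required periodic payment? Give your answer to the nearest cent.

Level ordinary annuity; solve PV = PMT × [(1 − (1+r)^−n)/r] for PMT.
Periodic rate r = 0.056/12 per month; n is counted in months.
With n = 132: PMT = 1,000,000 / ([(1 − (1+r)^−n)/r]) = $10,164.26

$10,164.26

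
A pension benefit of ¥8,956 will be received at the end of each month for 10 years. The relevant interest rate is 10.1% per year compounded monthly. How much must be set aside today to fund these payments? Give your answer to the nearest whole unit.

¥674,880

This is an ordinary annuity: 120 payments of ¥8,956 at the end of each month.
Periodic rate r = 0.101/12 per month; n is counted in months.
PV = PMT × [(1 − (1+r)^−n)/r] = 8,956 × [1 − (1+r)^−120] / r = ¥674,880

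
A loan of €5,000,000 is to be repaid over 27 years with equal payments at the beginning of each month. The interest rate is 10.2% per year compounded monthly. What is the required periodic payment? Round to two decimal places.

€45,043.40

Level annuity due; solve PV = PMT × [(1 − (1+r)^−n)/r] × (1+r) for PMT.
Periodic rate r = 0.102/12 per month; n is counted in months.
With n = 324: PMT = 5,000,000 / ([(1 − (1+r)^−n)/r] × (1+r)) = €45,043.40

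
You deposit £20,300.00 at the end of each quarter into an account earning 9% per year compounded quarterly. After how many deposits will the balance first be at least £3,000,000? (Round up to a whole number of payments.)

Periodic rate r = 0.09/4 per quarter; n is counted in quarters.
Ordinary annuity FV: 3,000,000 = 20,300 × [((1+r)^n − 1)/r].
(1+r)^n = 1 + 3,000,000 × r / 20,300, so n = ln(1 + 3,000,000·r/20,300) / ln(1+r) = 65.82.
Round up to a whole number of payments: n = 66.

66 payments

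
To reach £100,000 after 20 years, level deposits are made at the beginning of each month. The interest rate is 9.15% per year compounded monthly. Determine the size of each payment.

£145.78

Level annuity due; solve FV = PMT × [((1+r)^n − 1)/r] × (1+r) for PMT.
Periodic rate r = 0.0915/12 per month; n is counted in months.
With n = 240: PMT = 100,000 / ([((1+r)^n − 1)/r] × (1+r)) = £145.78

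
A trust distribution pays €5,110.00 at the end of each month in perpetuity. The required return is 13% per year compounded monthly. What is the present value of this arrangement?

€471,692.31

Periodic rate r = 0.13/12 per month.
Level perpetuity: PV = PMT / r = 5,110 / (0.13/12) = €471,692.31.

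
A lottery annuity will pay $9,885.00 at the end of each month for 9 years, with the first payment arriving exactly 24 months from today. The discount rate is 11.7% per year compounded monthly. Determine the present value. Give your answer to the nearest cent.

$526,643.07

Ordinary annuity of 108 payments, first payment at period 24.
Periodic rate r = 0.117/12 per month; n is counted in months.
The ordinary-annuity PV formula values the stream one period before the first payment (period 23); discount that back 23 periods:
PV₀ = 9,885 × [1 − (1+r)^−108] / r × (1+r)^−23 = $526,643.07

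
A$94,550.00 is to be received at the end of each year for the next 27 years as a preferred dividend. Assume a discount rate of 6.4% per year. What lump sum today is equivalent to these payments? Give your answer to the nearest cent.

A$1,200,612.88

This is an ordinary annuity: 27 payments of A$94,550.00 at the end of each year.
Periodic rate r = 0.064 per year.
PV = PMT × [(1 − (1+r)^−n)/r] = 94,550 × [1 − (1+r)^−27] / r = A$1,200,612.88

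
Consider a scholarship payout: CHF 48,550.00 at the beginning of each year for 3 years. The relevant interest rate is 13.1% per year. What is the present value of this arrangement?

This is an annuity due: 3 payments of CHF 48,550.00 at the beginning of each year.
Periodic rate r = 0.131 per year.
PV = PMT × [(1 − (1+r)^−n)/r] × (1+r) = 48,550 × [1 − (1+r)^−3] / r × (1+r) = CHF 129,431.18

CHF 129,431.18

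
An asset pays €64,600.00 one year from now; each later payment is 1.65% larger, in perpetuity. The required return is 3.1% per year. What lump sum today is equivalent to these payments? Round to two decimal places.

Periodic rate r = 0.031 per year.
Growing perpetuity (Gordon): PV = PMT₁ / (r − g) = 64,600 / (r − 0.0165) = €4,455,172.41.

€4,455,172.41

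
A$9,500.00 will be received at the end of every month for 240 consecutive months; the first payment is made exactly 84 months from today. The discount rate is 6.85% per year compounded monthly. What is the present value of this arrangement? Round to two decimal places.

Ordinary annuity of 240 payments, first payment at period 84.
Periodic rate r = 0.0685/12 per month; n is counted in months.
The ordinary-annuity PV formula values the stream one period before the first payment (period 83); discount that back 83 periods:
PV₀ = 9,500 × [1 − (1+r)^−240] / r × (1+r)^−83 = A$772,917.16

A$772,917.16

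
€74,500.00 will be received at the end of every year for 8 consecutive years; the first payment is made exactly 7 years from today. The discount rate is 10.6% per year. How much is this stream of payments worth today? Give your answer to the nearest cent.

€212,484.03

Ordinary annuity of 8 payments, first payment at period 7.
Periodic rate r = 0.106 per year.
The ordinary-annuity PV formula values the stream one period before the first payment (period 6); discount that back 6 periods:
PV₀ = 74,500 × [1 − (1+r)^−8] / r × (1+r)^−6 = €212,484.03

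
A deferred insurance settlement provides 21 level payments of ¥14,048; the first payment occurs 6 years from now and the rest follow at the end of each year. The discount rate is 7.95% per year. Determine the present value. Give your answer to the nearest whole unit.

Ordinary annuity of 21 payments, first payment at period 6.
Periodic rate r = 0.0795 per year.
The ordinary-annuity PV formula values the stream one period before the first payment (period 5); discount that back 5 periods:
PV₀ = 14,048 × [1 − (1+r)^−21] / r × (1+r)^−5 = ¥96,361

¥96,361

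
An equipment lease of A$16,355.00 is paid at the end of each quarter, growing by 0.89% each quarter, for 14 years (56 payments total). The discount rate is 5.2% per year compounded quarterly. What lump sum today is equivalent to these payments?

Periodic rate r = 0.052/4 per quarter; n is counted in quarters.
Growing ordinary annuity: PV = PMT₁ × [1 − ((1+g)/(1+r))^n] / (r − g) = 16,355 × [1 − ((1+0.0089)/(1+r))^56] / (r − 0.0089) = A$810,448.50.

A$810,448.50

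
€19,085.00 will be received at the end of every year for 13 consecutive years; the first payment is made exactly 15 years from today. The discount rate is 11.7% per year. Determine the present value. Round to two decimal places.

Ordinary annuity of 13 payments, first payment at period 15.
Periodic rate r = 0.117 per year.
The ordinary-annuity PV formula values the stream one period before the first payment (period 14); discount that back 14 periods:
PV₀ = 19,085 × [1 − (1+r)^−13] / r × (1+r)^−14 = €26,430.92

€26,430.92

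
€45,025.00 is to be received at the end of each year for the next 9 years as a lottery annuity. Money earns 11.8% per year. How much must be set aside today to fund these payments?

€241,739.37

This is an ordinary annuity: 9 payments of €45,025.00 at the end of each year.
Periodic rate r = 0.118 per year.
PV = PMT × [(1 − (1+r)^−n)/r] = 45,025 × [1 − (1+r)^−9] / r = €241,739.37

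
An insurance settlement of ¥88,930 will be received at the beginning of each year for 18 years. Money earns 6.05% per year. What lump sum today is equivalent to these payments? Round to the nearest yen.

¥1,017,331

This is an annuity due: 18 payments of ¥88,930 at the beginning of each year.
Periodic rate r = 0.0605 per year.
PV = PMT × [(1 − (1+r)^−n)/r] × (1+r) = 88,930 × [1 − (1+r)^−18] / r × (1+r) = ¥1,017,331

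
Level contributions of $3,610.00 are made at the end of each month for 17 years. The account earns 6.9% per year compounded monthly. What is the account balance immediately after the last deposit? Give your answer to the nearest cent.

$1,394,297.85

This is an ordinary annuity: 204 deposits of $3,610.00 at the end of each month.
Periodic rate r = 0.069/12 per month; n is counted in months.
FV = PMT × [((1+r)^n − 1)/r] = 3,610 × [(1+r)^204 − 1] / r = $1,394,297.85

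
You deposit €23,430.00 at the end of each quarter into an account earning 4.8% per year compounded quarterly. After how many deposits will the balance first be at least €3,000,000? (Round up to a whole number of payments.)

79 payments

Periodic rate r = 0.048/4 per quarter; n is counted in quarters.
Ordinary annuity FV: 3,000,000 = 23,430 × [((1+r)^n − 1)/r].
(1+r)^n = 1 + 3,000,000 × r / 23,430, so n = ln(1 + 3,000,000·r/23,430) / ln(1+r) = 78.03.
Round up to a whole number of payments: n = 79.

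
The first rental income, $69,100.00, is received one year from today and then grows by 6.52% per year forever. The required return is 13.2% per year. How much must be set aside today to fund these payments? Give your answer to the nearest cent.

Periodic rate r = 0.132 per year.
Growing perpetuity (Gordon): PV = PMT₁ / (r − g) = 69,100 / (r − 0.0652) = $1,034,431.14.

$1,034,431.14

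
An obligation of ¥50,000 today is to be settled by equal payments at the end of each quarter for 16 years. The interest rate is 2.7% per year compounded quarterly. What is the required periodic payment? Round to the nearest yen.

Level ordinary annuity; solve PV = PMT × [(1 − (1+r)^−n)/r] for PMT.
Periodic rate r = 0.027/4 per quarter; n is counted in quarters.
With n = 64: PMT = 50,000 / ([(1 − (1+r)^−n)/r]) = ¥965

¥965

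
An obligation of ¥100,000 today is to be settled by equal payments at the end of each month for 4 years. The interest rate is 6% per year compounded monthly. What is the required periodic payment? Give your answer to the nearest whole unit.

Level ordinary annuity; solve PV = PMT × [(1 − (1+r)^−n)/r] for PMT.
Periodic rate r = 0.06/12 per month; n is counted in months.
With n = 48: PMT = 100,000 / ([(1 − (1+r)^−n)/r]) = ¥2,349

¥2,349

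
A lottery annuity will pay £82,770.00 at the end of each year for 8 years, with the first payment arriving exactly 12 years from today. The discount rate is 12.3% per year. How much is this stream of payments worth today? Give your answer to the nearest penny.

Ordinary annuity of 8 payments, first payment at period 12.
Periodic rate r = 0.123 per year.
The ordinary-annuity PV formula values the stream one period before the first payment (period 11); discount that back 11 periods:
PV₀ = 82,770 × [1 − (1+r)^−8] / r × (1+r)^−11 = £113,581.48

£113,581.48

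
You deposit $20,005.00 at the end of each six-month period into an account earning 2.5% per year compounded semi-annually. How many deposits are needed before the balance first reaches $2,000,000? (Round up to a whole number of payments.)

Periodic rate r = 0.025/2 per half-year; n is counted in half-years.
Ordinary annuity FV: 2,000,000 = 20,005 × [((1+r)^n − 1)/r].
(1+r)^n = 1 + 2,000,000 × r / 20,005, so n = ln(1 + 2,000,000·r/20,005) / ln(1+r) = 65.27.
Round up to a whole number of payments: n = 66.

66 payments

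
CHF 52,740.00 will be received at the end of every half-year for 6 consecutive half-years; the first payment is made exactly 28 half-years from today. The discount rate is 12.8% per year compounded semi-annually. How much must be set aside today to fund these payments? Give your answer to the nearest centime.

CHF 47,974.03

Ordinary annuity of 6 payments, first payment at period 28.
Periodic rate r = 0.128/2 per half-year; n is counted in half-years.
The ordinary-annuity PV formula values the stream one period before the first payment (period 27); discount that back 27 periods:
PV₀ = 52,740 × [1 − (1+r)^−6] / r × (1+r)^−27 = CHF 47,974.03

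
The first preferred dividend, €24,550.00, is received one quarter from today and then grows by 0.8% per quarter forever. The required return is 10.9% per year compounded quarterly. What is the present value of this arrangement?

€1,275,324.68

Periodic rate r = 0.109/4 per quarter.
Growing perpetuity (Gordon): PV = PMT₁ / (r − g) = 24,550 / (r − 0.008) = €1,275,324.68.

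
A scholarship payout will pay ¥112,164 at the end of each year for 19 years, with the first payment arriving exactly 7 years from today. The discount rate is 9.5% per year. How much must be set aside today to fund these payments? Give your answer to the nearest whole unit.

¥562,811

Ordinary annuity of 19 payments, first payment at period 7.
Periodic rate r = 0.095 per year.
The ordinary-annuity PV formula values the stream one period before the first payment (period 6); discount that back 6 periods:
PV₀ = 112,164 × [1 − (1+r)^−19] / r × (1+r)^−6 = ¥562,811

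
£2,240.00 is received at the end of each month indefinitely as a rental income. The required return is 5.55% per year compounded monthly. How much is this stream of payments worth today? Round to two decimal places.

£484,324.32

Periodic rate r = 0.0555/12 per month.
Level perpetuity: PV = PMT / r = 2,240 / (0.0555/12) = £484,324.32.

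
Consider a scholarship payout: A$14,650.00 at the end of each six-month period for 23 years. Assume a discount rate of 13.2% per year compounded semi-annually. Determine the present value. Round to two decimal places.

A$210,235.26

This is an ordinary annuity: 46 payments of A$14,650.00 at the end of each six-month period.
Periodic rate r = 0.132/2 per half-year; n is counted in half-years.
PV = PMT × [(1 − (1+r)^−n)/r] = 14,650 × [1 − (1+r)^−46] / r = A$210,235.26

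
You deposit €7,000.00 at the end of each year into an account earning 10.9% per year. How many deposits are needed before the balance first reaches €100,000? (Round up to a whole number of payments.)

10 payments

Periodic rate r = 0.109 per year.
Ordinary annuity FV: 100,000 = 7,000 × [((1+r)^n − 1)/r].
(1+r)^n = 1 + 100,000 × r / 7,000, so n = ln(1 + 100,000·r/7,000) / ln(1+r) = 9.08.
Round up to a whole number of payments: n = 10.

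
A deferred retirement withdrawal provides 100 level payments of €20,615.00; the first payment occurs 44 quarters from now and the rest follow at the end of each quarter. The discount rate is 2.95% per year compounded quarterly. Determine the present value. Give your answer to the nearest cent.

€1,060,558.69

Ordinary annuity of 100 payments, first payment at period 44.
Periodic rate r = 0.0295/4 per quarter; n is counted in quarters.
The ordinary-annuity PV formula values the stream one period before the first payment (period 43); discount that back 43 periods:
PV₀ = 20,615 × [1 − (1+r)^−100] / r × (1+r)^−43 = €1,060,558.69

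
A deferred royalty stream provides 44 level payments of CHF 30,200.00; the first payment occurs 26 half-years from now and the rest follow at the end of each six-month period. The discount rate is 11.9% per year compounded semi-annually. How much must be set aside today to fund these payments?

CHF 110,256.10

Ordinary annuity of 44 payments, first payment at period 26.
Periodic rate r = 0.119/2 per half-year; n is counted in half-years.
The ordinary-annuity PV formula values the stream one period before the first payment (period 25); discount that back 25 periods:
PV₀ = 30,200 × [1 − (1+r)^−44] / r × (1+r)^−25 = CHF 110,256.10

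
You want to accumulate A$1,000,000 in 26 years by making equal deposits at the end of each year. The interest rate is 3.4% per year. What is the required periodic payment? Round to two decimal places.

Level ordinary annuity; solve FV = PMT × [((1+r)^n − 1)/r] for PMT.
Periodic rate r = 0.034 per year.
With n = 26: PMT = 1,000,000 / ([((1+r)^n − 1)/r]) = A$24,544.30

A$24,544.30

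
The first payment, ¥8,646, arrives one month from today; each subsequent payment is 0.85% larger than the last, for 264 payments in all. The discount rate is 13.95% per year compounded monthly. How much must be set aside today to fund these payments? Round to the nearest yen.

¥1,544,241

Periodic rate r = 0.1395/12 per month; n is counted in months.
Growing ordinary annuity: PV = PMT₁ × [1 − ((1+g)/(1+r))^n] / (r − g) = 8,646 × [1 − ((1+0.0085)/(1+r))^264] / (r − 0.0085) = ¥1,544,241.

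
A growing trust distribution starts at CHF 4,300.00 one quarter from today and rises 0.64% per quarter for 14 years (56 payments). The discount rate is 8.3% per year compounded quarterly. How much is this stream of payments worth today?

CHF 164,043.36

Periodic rate r = 0.083/4 per quarter; n is counted in quarters.
Growing ordinary annuity: PV = PMT₁ × [1 − ((1+g)/(1+r))^n] / (r − g) = 4,300 × [1 − ((1+0.0064)/(1+r))^56] / (r − 0.0064) = CHF 164,043.36.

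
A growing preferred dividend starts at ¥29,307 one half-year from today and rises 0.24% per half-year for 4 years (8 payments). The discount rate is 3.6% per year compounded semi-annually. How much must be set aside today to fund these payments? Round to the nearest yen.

¥218,329

Periodic rate r = 0.036/2 per half-year; n is counted in half-years.
Growing ordinary annuity: PV = PMT₁ × [1 − ((1+g)/(1+r))^n] / (r − g) = 29,307 × [1 − ((1+0.0024)/(1+r))^8] / (r − 0.0024) = ¥218,329.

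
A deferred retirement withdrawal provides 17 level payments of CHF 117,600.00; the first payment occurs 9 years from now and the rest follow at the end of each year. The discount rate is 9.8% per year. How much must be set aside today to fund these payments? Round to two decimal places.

CHF 452,108.07

Ordinary annuity of 17 payments, first payment at period 9.
Periodic rate r = 0.098 per year.
The ordinary-annuity PV formula values the stream one period before the first payment (period 8); discount that back 8 periods:
PV₀ = 117,600 × [1 − (1+r)^−17] / r × (1+r)^−8 = CHF 452,108.07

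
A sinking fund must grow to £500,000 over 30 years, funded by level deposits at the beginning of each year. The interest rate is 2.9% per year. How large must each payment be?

Level annuity due; solve FV = PMT × [((1+r)^n − 1)/r] × (1+r) for PMT.
Periodic rate r = 0.029 per year.
With n = 30: PMT = 500,000 / ([((1+r)^n − 1)/r] × (1+r)) = £10,379.97

£10,379.97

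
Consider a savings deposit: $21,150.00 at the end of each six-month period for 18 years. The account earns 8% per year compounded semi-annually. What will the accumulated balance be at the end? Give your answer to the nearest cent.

$1,641,204.34

This is an ordinary annuity: 36 deposits of $21,150.00 at the end of each six-month period.
Periodic rate r = 0.08/2 per half-year; n is counted in half-years.
FV = PMT × [((1+r)^n − 1)/r] = 21,150 × [(1+r)^36 − 1] / r = $1,641,204.34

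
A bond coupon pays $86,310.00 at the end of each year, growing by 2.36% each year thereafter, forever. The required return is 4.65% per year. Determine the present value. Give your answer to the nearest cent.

Periodic rate r = 0.0465 per year.
Growing perpetuity (Gordon): PV = PMT₁ / (r − g) = 86,310 / (r − 0.0236) = $3,768,995.63.

$3,768,995.63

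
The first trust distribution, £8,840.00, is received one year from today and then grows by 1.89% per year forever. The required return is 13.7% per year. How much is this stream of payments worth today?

£74,851.82

Periodic rate r = 0.137 per year.
Growing perpetuity (Gordon): PV = PMT₁ / (r − g) = 8,840 / (r − 0.0189) = £74,851.82.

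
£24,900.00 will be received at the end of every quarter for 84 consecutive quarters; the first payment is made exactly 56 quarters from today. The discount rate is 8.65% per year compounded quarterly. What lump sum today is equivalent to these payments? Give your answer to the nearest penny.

£296,138.23

Ordinary annuity of 84 payments, first payment at period 56.
Periodic rate r = 0.0865/4 per quarter; n is counted in quarters.
The ordinary-annuity PV formula values the stream one period before the first payment (period 55); discount that back 55 periods:
PV₀ = 24,900 × [1 − (1+r)^−84] / r × (1+r)^−55 = £296,138.23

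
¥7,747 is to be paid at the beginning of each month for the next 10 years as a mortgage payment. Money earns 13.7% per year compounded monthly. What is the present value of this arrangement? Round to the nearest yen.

This is an annuity due: 120 payments of ¥7,747 at the beginning of each month.
Periodic rate r = 0.137/12 per month; n is counted in months.
PV = PMT × [(1 − (1+r)^−n)/r] × (1+r) = 7,747 × [1 − (1+r)^−120] / r × (1+r) = ¥510,560

¥510,560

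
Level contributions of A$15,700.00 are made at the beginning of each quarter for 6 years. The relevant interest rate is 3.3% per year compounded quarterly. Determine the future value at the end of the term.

A$418,230.73

This is an annuity due: 24 deposits of A$15,700.00 at the beginning of each quarter.
Periodic rate r = 0.033/4 per quarter; n is counted in quarters.
FV = PMT × [((1+r)^n − 1)/r] × (1+r) = 15,700 × [(1+r)^24 − 1] / r × (1+r) = A$418,230.73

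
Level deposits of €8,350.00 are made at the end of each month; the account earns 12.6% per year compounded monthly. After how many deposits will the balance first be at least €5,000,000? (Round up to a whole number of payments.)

191 payments

Periodic rate r = 0.126/12 per month; n is counted in months.
Ordinary annuity FV: 5,000,000 = 8,350 × [((1+r)^n − 1)/r].
(1+r)^n = 1 + 5,000,000 × r / 8,350, so n = ln(1 + 5,000,000·r/8,350) / ln(1+r) = 190.15.
Round up to a whole number of payments: n = 191.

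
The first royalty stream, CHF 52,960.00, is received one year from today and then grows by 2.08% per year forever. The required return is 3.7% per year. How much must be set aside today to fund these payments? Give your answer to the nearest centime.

Periodic rate r = 0.037 per year.
Growing perpetuity (Gordon): PV = PMT₁ / (r − g) = 52,960 / (r − 0.0208) = CHF 3,269,135.80.

CHF 3,269,135.80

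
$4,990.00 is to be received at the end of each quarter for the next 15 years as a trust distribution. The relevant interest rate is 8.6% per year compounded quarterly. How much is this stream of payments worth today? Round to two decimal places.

This is an ordinary annuity: 60 payments of $4,990.00 at the end of each quarter.
Periodic rate r = 0.086/4 per quarter; n is counted in quarters.
PV = PMT × [(1 − (1+r)^−n)/r] = 4,990 × [1 − (1+r)^−60] / r = $167,325.12

$167,325.12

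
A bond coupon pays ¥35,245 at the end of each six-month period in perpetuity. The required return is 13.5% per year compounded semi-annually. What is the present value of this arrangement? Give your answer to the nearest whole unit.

Periodic rate r = 0.135/2 per half-year.
Level perpetuity: PV = PMT / r = 35,245 / (0.135/2) = ¥522,148.

¥522,148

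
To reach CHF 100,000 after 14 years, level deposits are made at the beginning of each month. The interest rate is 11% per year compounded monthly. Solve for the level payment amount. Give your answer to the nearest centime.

CHF 250.10

Level annuity due; solve FV = PMT × [((1+r)^n − 1)/r] × (1+r) for PMT.
Periodic rate r = 0.11/12 per month; n is counted in months.
With n = 168: PMT = 100,000 / ([((1+r)^n − 1)/r] × (1+r)) = CHF 250.10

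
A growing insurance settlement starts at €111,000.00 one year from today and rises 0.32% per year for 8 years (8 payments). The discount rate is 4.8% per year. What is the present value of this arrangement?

€730,831.48

Periodic rate r = 0.048 per year.
Growing ordinary annuity: PV = PMT₁ × [1 − ((1+g)/(1+r))^n] / (r − g) = 111,000 × [1 − ((1+0.0032)/(1+r))^8] / (r − 0.0032) = €730,831.48.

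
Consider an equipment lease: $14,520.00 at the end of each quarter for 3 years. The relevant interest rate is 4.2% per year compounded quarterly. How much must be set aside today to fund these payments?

$162,908.63

This is an ordinary annuity: 12 payments of $14,520.00 at the end of each quarter.
Periodic rate r = 0.042/4 per quarter; n is counted in quarters.
PV = PMT × [(1 − (1+r)^−n)/r] = 14,520 × [1 − (1+r)^−12] / r = $162,908.63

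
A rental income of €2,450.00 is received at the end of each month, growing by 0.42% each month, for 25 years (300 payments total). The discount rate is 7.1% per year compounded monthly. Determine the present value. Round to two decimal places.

€572,227.89

Periodic rate r = 0.071/12 per month; n is counted in months.
Growing ordinary annuity: PV = PMT₁ × [1 − ((1+g)/(1+r))^n] / (r − g) = 2,450 × [1 − ((1+0.0042)/(1+r))^300] / (r − 0.0042) = €572,227.89.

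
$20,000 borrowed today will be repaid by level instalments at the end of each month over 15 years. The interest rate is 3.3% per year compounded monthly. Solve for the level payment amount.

Level ordinary annuity; solve PV = PMT × [(1 − (1+r)^−n)/r] for PMT.
Periodic rate r = 0.033/12 per month; n is counted in months.
With n = 180: PMT = 20,000 / ([(1 − (1+r)^−n)/r]) = $141.02

$141.02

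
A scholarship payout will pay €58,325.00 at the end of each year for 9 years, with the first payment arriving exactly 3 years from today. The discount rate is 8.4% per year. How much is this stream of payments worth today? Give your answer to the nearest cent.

Ordinary annuity of 9 payments, first payment at period 3.
Periodic rate r = 0.084 per year.
The ordinary-annuity PV formula values the stream one period before the first payment (period 2); discount that back 2 periods:
PV₀ = 58,325 × [1 − (1+r)^−9] / r × (1+r)^−2 = €304,978.15

€304,978.15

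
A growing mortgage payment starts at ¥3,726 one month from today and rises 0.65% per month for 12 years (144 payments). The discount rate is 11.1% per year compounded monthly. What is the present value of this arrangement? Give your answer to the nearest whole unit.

¥440,221

Periodic rate r = 0.111/12 per month; n is counted in months.
Growing ordinary annuity: PV = PMT₁ × [1 − ((1+g)/(1+r))^n] / (r − g) = 3,726 × [1 − ((1+0.0065)/(1+r))^144] / (r − 0.0065) = ¥440,221.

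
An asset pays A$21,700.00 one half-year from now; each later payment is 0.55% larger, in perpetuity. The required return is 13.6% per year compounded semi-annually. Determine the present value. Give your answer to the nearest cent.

Periodic rate r = 0.136/2 per half-year.
Growing perpetuity (Gordon): PV = PMT₁ / (r − g) = 21,700 / (r − 0.0055) = A$347,200.00.

A$347,200.00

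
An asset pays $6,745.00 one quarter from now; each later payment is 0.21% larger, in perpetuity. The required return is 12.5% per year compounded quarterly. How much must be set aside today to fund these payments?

Periodic rate r = 0.125/4 per quarter.
Growing perpetuity (Gordon): PV = PMT₁ / (r − g) = 6,745 / (r − 0.0021) = $231,389.37.

$231,389.37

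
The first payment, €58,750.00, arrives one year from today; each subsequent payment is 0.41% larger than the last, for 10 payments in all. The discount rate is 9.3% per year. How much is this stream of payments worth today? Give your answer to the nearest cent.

Periodic rate r = 0.093 per year.
Growing ordinary annuity: PV = PMT₁ × [1 − ((1+g)/(1+r))^n] / (r − g) = 58,750 × [1 − ((1+0.0041)/(1+r))^10] / (r − 0.0041) = €377,928.05.

€377,928.05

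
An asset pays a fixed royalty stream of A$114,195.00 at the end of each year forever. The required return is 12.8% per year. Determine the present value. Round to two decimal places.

A$892,148.44

Periodic rate r = 0.128 per year.
Level perpetuity: PV = PMT / r = 114,195 / (0.128) = A$892,148.44.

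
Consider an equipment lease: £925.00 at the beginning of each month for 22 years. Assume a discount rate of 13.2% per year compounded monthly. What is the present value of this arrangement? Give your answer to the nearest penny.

£80,282.27

This is an annuity due: 264 payments of £925.00 at the beginning of each month.
Periodic rate r = 0.132/12 per month; n is counted in months.
PV = PMT × [(1 − (1+r)^−n)/r] × (1+r) = 925 × [1 − (1+r)^−264] / r × (1+r) = £80,282.27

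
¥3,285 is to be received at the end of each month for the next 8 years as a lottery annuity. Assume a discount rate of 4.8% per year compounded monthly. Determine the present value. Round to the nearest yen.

This is an ordinary annuity: 96 payments of ¥3,285 at the end of each month.
Periodic rate r = 0.048/12 per month; n is counted in months.
PV = PMT × [(1 − (1+r)^−n)/r] = 3,285 × [1 − (1+r)^−96] / r = ¥261,442

¥261,442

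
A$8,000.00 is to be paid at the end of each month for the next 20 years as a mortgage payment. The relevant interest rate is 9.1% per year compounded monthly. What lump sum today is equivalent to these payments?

This is an ordinary annuity: 240 payments of A$8,000.00 at the end of each month.
Periodic rate r = 0.091/12 per month; n is counted in months.
PV = PMT × [(1 − (1+r)^−n)/r] = 8,000 × [1 − (1+r)^−240] / r = A$882,839.13

A$882,839.13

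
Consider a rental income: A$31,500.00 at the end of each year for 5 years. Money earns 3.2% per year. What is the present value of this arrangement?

This is an ordinary annuity: 5 payments of A$31,500.00 at the end of each year.
Periodic rate r = 0.032 per year.
PV = PMT × [(1 − (1+r)^−n)/r] = 31,500 × [1 − (1+r)^−5] / r = A$143,440.66

A$143,440.66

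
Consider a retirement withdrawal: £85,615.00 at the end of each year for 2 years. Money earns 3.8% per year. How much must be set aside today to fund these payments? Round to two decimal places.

This is an ordinary annuity: 2 payments of £85,615.00 at the end of each year.
Periodic rate r = 0.038 per year.
PV = PMT × [(1 − (1+r)^−n)/r] = 85,615 × [1 − (1+r)^−2] / r = £161,941.94

£161,941.94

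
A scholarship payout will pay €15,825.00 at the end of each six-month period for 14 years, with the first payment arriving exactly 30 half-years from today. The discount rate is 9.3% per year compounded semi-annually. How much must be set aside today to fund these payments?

Ordinary annuity of 28 payments, first payment at period 30.
Periodic rate r = 0.093/2 per half-year; n is counted in half-years.
The ordinary-annuity PV formula values the stream one period before the first payment (period 29); discount that back 29 periods:
PV₀ = 15,825 × [1 − (1+r)^−28] / r × (1+r)^−29 = €65,573.70

€65,573.70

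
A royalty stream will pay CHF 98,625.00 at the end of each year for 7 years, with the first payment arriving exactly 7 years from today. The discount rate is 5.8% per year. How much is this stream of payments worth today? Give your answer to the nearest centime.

Ordinary annuity of 7 payments, first payment at period 7.
Periodic rate r = 0.058 per year.
The ordinary-annuity PV formula values the stream one period before the first payment (period 6); discount that back 6 periods:
PV₀ = 98,625 × [1 − (1+r)^−7] / r × (1+r)^−6 = CHF 395,353.65

CHF 395,353.65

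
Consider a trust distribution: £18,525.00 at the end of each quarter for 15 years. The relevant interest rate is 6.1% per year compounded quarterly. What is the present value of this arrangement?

This is an ordinary annuity: 60 payments of £18,525.00 at the end of each quarter.
Periodic rate r = 0.061/4 per quarter; n is counted in quarters.
PV = PMT × [(1 − (1+r)^−n)/r] = 18,525 × [1 − (1+r)^−60] / r = £724,852.92

£724,852.92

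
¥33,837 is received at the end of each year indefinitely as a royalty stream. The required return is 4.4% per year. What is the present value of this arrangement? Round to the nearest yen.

¥769,023

Periodic rate r = 0.044 per year.
Level perpetuity: PV = PMT / r = 33,837 / (0.044) = ¥769,023.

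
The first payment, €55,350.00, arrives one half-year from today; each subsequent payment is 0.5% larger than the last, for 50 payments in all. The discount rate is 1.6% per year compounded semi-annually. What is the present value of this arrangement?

€2,554,549.06

Periodic rate r = 0.016/2 per half-year; n is counted in half-years.
Growing ordinary annuity: PV = PMT₁ × [1 − ((1+g)/(1+r))^n] / (r − g) = 55,350 × [1 − ((1+0.005)/(1+r))^50] / (r − 0.005) = €2,554,549.06.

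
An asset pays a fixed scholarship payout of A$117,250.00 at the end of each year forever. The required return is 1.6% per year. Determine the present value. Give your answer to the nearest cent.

Periodic rate r = 0.016 per year.
Level perpetuity: PV = PMT / r = 117,250 / (0.016) = A$7,328,125.00.

A$7,328,125.00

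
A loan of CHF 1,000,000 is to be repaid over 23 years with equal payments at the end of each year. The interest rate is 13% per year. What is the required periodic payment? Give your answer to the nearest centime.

CHF 138,319.13

Level ordinary annuity; solve PV = PMT × [(1 − (1+r)^−n)/r] for PMT.
Periodic rate r = 0.13 per year.
With n = 23: PMT = 1,000,000 / ([(1 − (1+r)^−n)/r]) = CHF 138,319.13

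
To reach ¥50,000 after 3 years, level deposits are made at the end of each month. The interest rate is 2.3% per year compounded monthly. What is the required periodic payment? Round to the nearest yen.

Level ordinary annuity; solve FV = PMT × [((1+r)^n − 1)/r] for PMT.
Periodic rate r = 0.023/12 per month; n is counted in months.
With n = 36: PMT = 50,000 / ([((1+r)^n − 1)/r]) = ¥1,343

¥1,343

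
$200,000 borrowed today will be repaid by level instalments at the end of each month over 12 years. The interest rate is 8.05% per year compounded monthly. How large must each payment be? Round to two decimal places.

$2,170.39

Level ordinary annuity; solve PV = PMT × [(1 − (1+r)^−n)/r] for PMT.
Periodic rate r = 0.0805/12 per month; n is counted in months.
With n = 144: PMT = 200,000 / ([(1 − (1+r)^−n)/r]) = $2,170.39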